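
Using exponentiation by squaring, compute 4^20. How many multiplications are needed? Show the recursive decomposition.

Computing 4^20 by squaring (build up from 4^1; each line after the first costs one multiplication):

4^1 = 4
4^2 = (4^1)^2 = 4^2 = 16
4^4 = (4^2)^2 = 16^2 = 256
4^5 = 4 * 4^4 = 4 * 256 = 1024
4^10 = (4^5)^2 = 1024^2 = 1048576
4^20 = (4^10)^2 = 1048576^2 = 1099511627776

Result: 1099511627776
Multiplications needed: 5 (5 lines after 4^1)

4^20 = 1099511627776. Using exponentiation by squaring, this requires 5 multiplications. The key idea: if the exponent is even, square the half-power; if odd, multiply by the base once.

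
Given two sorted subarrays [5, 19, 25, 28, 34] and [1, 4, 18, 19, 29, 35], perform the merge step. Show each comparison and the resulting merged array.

Merging process:

Compare 5 vs 1: take 1 from right. Merged: [1]
Compare 5 vs 4: take 4 from right. Merged: [1, 4]
Compare 5 vs 18: take 5 from left. Merged: [1, 4, 5]
Compare 19 vs 18: take 18 from right. Merged: [1, 4, 5, 18]
Compare 19 vs 19: take 19 from left. Merged: [1, 4, 5, 18, 19]
Compare 25 vs 19: take 19 from right. Merged: [1, 4, 5, 18, 19, 19]
Compare 25 vs 29: take 25 from left. Merged: [1, 4, 5, 18, 19, 19, 25]
Compare 28 vs 29: take 28 from left. Merged: [1, 4, 5, 18, 19, 19, 25, 28]
Compare 34 vs 29: take 29 from right. Merged: [1, 4, 5, 18, 19, 19, 25, 28, 29]
Compare 34 vs 35: take 34 from left. Merged: [1, 4, 5, 18, 19, 19, 25, 28, 29, 34]
Append remaining from right: [35]. Merged: [1, 4, 5, 18, 19, 19, 25, 28, 29, 34, 35]

Final merged array: [1, 4, 5, 18, 19, 19, 25, 28, 29, 34, 35]
Total comparisons: 10

The merged array is [1, 4, 5, 18, 19, 19, 25, 28, 29, 34, 35], requiring 10 comparisons. The merge step runs in O(n) time where n is the total number of elements.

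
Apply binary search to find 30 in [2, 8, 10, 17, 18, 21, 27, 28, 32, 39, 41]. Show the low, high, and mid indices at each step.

Binary search for 30 in [2, 8, 10, 17, 18, 21, 27, 28, 32, 39, 41]:

lo=0, hi=10, mid=5, arr[mid]=21 -> 21 < 30, search right half
lo=6, hi=10, mid=8, arr[mid]=32 -> 32 > 30, search left half
lo=6, hi=7, mid=6, arr[mid]=27 -> 27 < 30, search right half
lo=7, hi=7, mid=7, arr[mid]=28 -> 28 < 30, search right half
lo=8 > hi=7, target 30 not found

Binary search determines that 30 is not in the array after 4 comparisons. The search space was exhausted without finding the target.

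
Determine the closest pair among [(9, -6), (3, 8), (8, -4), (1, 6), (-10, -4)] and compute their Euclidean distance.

Computing all pairwise distances among 5 points:

d((9, -6), (3, 8)) = 15.2315
d((9, -6), (8, -4)) = 2.2361 <-- minimum
d((9, -6), (1, 6)) = 14.4222
d((9, -6), (-10, -4)) = 19.105
d((3, 8), (8, -4)) = 13.0
d((3, 8), (1, 6)) = 2.8284
d((3, 8), (-10, -4)) = 17.6918
d((8, -4), (1, 6)) = 12.2066
d((8, -4), (-10, -4)) = 18.0
d((1, 6), (-10, -4)) = 14.8661

Closest pair: (9, -6) and (8, -4) with distance 2.2361

The closest pair is (9, -6) and (8, -4) with Euclidean distance 2.2361. For 5 points, brute-force pairwise comparison is shown above. For large n, the divide-and-conquer algorithm (sort by x, recurse on halves, check the dividing strip) achieves O(n log n).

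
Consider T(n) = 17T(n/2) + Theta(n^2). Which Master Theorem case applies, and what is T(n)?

Master Theorem for T(n) = 17T(n/2) + O(n^2):

a = 17, b = 2, c = 2
log_b(a) = log_2(17) = 4.0875

Case 1: c = 2 < log_2(17) = 4.0875
T(n) = O(n^(log_2 17))

For T(n) = 17T(n/2) + O(n^2): log_2(17) = 4.0875. This is Case 1 of the Master Theorem (c < log_b(a), work dominated by leaves), giving O(n^(log_2 17)).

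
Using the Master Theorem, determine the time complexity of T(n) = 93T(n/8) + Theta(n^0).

Master Theorem for T(n) = 93T(n/8) + O(n^0):

a = 93, b = 8, c = 0
log_b(a) = log_8(93) = 2.1797

Case 1: c = 0 < log_8(93) = 2.1797
T(n) = O(n^(log_8 93))

For T(n) = 93T(n/8) + O(n^0): log_8(93) = 2.1797. This is Case 1 of the Master Theorem (c < log_b(a), work dominated by leaves), giving O(n^(log_8 93)).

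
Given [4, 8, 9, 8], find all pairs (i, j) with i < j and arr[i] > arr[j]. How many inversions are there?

Finding inversions in [4, 8, 9, 8]:

(2, 3): arr[2]=9 > arr[3]=8

Total inversions: 1

The array has 1 inversion(s): (2,3). Each pair (i,j) satisfies i < j and arr[i] > arr[j].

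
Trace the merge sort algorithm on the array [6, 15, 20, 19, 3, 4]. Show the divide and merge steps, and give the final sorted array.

Merge sort trace:

Split: [6, 15, 20, 19, 3, 4] -> [6, 15, 20] and [19, 3, 4]
  Split: [6, 15, 20] -> [6] and [15, 20]
    Split: [15, 20] -> [15] and [20]
    Merge: [15] + [20] -> [15, 20]
  Merge: [6] + [15, 20] -> [6, 15, 20]
  Split: [19, 3, 4] -> [19] and [3, 4]
    Split: [3, 4] -> [3] and [4]
    Merge: [3] + [4] -> [3, 4]
  Merge: [19] + [3, 4] -> [3, 4, 19]
Merge: [6, 15, 20] + [3, 4, 19] -> [3, 4, 6, 15, 19, 20]

Final sorted array: [3, 4, 6, 15, 19, 20]

The merge sort proceeds by recursively splitting the array and merging sorted halves.
After all merges, the sorted array is [3, 4, 6, 15, 19, 20].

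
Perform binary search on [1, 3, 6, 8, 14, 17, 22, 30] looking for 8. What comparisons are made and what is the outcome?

Binary search for 8 in [1, 3, 6, 8, 14, 17, 22, 30]:

lo=0, hi=7, mid=3, arr[mid]=8 -> Found target at index 3!

Binary search finds 8 at index 3 after 1 comparisons. The search repeatedly halves the search space by comparing with the middle element.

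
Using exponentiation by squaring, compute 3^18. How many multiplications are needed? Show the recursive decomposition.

Computing 3^18 by squaring (build up from 3^1; each line after the first costs one multiplication):

3^1 = 3
3^2 = (3^1)^2 = 3^2 = 9
3^4 = (3^2)^2 = 9^2 = 81
3^8 = (3^4)^2 = 81^2 = 6561
3^9 = 3 * 3^8 = 3 * 6561 = 19683
3^18 = (3^9)^2 = 19683^2 = 387420489

Result: 387420489
Multiplications needed: 5 (5 lines after 3^1)

3^18 = 387420489. Using exponentiation by squaring, this requires 5 multiplications. The key idea: if the exponent is even, square the half-power; if odd, multiply by the base once.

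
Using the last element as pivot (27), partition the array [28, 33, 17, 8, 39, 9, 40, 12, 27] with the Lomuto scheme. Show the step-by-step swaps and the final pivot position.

Lomuto partition with pivot = 27:

Initial array: [28, 33, 17, 8, 39, 9, 40, 12, 27]

arr[0]=28 > 27: no swap
arr[1]=33 > 27: no swap
arr[2]=17 <= 27: swap with position 0, array becomes [17, 33, 28, 8, 39, 9, 40, 12, 27]
arr[3]=8 <= 27: swap with position 1, array becomes [17, 8, 28, 33, 39, 9, 40, 12, 27]
arr[4]=39 > 27: no swap
arr[5]=9 <= 27: swap with position 2, array becomes [17, 8, 9, 33, 39, 28, 40, 12, 27]
arr[6]=40 > 27: no swap
arr[7]=12 <= 27: swap with position 3, array becomes [17, 8, 9, 12, 39, 28, 40, 33, 27]

Place pivot at position 4: [17, 8, 9, 12, 27, 28, 40, 33, 39]
Pivot position: 4

After partitioning with pivot 27, the array becomes [17, 8, 9, 12, 27, 28, 40, 33, 39]. The pivot is placed at index 4. All elements to the left of the pivot are <= 27, and all elements to the right are > 27.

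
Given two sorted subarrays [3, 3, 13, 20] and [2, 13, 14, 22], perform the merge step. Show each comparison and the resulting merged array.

Merging process:

Compare 3 vs 2: take 2 from right. Merged: [2]
Compare 3 vs 13: take 3 from left. Merged: [2, 3]
Compare 3 vs 13: take 3 from left. Merged: [2, 3, 3]
Compare 13 vs 13: take 13 from left. Merged: [2, 3, 3, 13]
Compare 20 vs 13: take 13 from right. Merged: [2, 3, 3, 13, 13]
Compare 20 vs 14: take 14 from right. Merged: [2, 3, 3, 13, 13, 14]
Compare 20 vs 22: take 20 from left. Merged: [2, 3, 3, 13, 13, 14, 20]
Append remaining from right: [22]. Merged: [2, 3, 3, 13, 13, 14, 20, 22]

Final merged array: [2, 3, 3, 13, 13, 14, 20, 22]
Total comparisons: 7

The merged array is [2, 3, 3, 13, 13, 14, 20, 22], requiring 7 comparisons. The merge step runs in O(n) time where n is the total number of elements.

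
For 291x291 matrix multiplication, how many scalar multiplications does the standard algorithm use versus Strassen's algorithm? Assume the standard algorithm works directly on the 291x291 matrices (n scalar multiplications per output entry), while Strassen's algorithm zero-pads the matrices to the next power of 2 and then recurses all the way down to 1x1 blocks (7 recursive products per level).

Matrix multiplication for 291x291 matrices:

Strassen's algorithm requires power-of-2 dimensions. Pad 291x291 to 512x512 (next power of 2).

Standard algorithm: 291^3 = 24642171 multiplications
Strassen's algorithm: 7^(log2(512)) = 7^9 = 40353607 multiplications
Difference: 24642171 - 40353607 = -15711436 (Strassen uses MORE here due to padding overhead — for small or just-over-power-of-2 n, padding can outweigh the per-level savings)

Standard: 24642171 multiplications (291^3). Strassen: 40353607 multiplications (7^9, after padding to 512x512). Strassen reduces 8 recursive multiplications to 7 at each level.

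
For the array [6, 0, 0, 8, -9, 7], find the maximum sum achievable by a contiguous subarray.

Using Kadane's algorithm on [6, 0, 0, 8, -9, 7]:

Scanning through the array:
Position 1 (value 0): max_ending_here = 6, max_so_far = 6
Position 2 (value 0): max_ending_here = 6, max_so_far = 6
Position 3 (value 8): max_ending_here = 14, max_so_far = 14
Position 4 (value -9): max_ending_here = 5, max_so_far = 14
Position 5 (value 7): max_ending_here = 12, max_so_far = 14

Maximum subarray: [6, 0, 0, 8]
Maximum sum: 14

The maximum subarray is [6, 0, 0, 8] with sum 14. This subarray runs from index 0 to index 3.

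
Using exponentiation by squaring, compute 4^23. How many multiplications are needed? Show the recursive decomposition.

Computing 4^23 by squaring (build up from 4^1; each line after the first costs one multiplication):

4^1 = 4
4^2 = (4^1)^2 = 4^2 = 16
4^4 = (4^2)^2 = 16^2 = 256
4^5 = 4 * 4^4 = 4 * 256 = 1024
4^10 = (4^5)^2 = 1024^2 = 1048576
4^11 = 4 * 4^10 = 4 * 1048576 = 4194304
4^22 = (4^11)^2 = 4194304^2 = 17592186044416
4^23 = 4 * 4^22 = 4 * 17592186044416 = 70368744177664

Result: 70368744177664
Multiplications needed: 7 (7 lines after 4^1)

4^23 = 70368744177664. Using exponentiation by squaring, this requires 7 multiplications. The key idea: if the exponent is even, square the half-power; if odd, multiply by the base once.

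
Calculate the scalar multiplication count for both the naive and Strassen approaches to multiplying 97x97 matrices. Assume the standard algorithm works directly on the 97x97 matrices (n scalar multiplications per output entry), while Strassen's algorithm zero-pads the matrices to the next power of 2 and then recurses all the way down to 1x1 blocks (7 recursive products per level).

Matrix multiplication for 97x97 matrices:

Strassen's algorithm requires power-of-2 dimensions. Pad 97x97 to 128x128 (next power of 2).

Standard algorithm: 97^3 = 912673 multiplications
Strassen's algorithm: 7^(log2(128)) = 7^7 = 823543 multiplications
Savings: 912673 - 823543 = 89130 multiplications

Standard: 912673 multiplications (97^3). Strassen: 823543 multiplications (7^7, after padding to 128x128). Strassen reduces 8 recursive multiplications to 7 at each level.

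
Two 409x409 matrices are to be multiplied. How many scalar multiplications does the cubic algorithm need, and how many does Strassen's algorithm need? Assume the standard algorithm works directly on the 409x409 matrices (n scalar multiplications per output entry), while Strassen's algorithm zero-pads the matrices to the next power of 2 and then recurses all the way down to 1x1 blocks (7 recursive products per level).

Matrix multiplication for 409x409 matrices:

Strassen's algorithm requires power-of-2 dimensions. Pad 409x409 to 512x512 (next power of 2).

Standard algorithm: 409^3 = 68417929 multiplications
Strassen's algorithm: 7^(log2(512)) = 7^9 = 40353607 multiplications
Savings: 68417929 - 40353607 = 28064322 multiplications

Standard: 68417929 multiplications (409^3). Strassen: 40353607 multiplications (7^9, after padding to 512x512). Strassen reduces 8 recursive multiplications to 7 at each level.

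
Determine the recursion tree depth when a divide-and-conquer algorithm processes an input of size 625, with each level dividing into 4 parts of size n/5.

For divide and conquer with division factor 5:

Problem sizes at each level:
Level 0: 625
Level 1: 125
Level 2: 25
Level 3: 5
Level 4: 1

The root is level 0 and the size-1 base case is level 4 (the tree spans levels 0 through 4, i.e. 5 levels counting the root), so the depth is the number of divisions: log_5(625) = 4

The recursion tree depth is log_5(625) = 4. At each level, the problem size is divided by 5, so it takes 4 divisions to reduce to a base case of size 1. The algorithm makes 4 recursive calls at each level.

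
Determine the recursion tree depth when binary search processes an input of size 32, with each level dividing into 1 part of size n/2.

For divide and conquer with division factor 2:

Problem sizes at each level:
Level 0: 32
Level 1: 16
Level 2: 8
Level 3: 4
Level 4: 2
Level 5: 1

The root is level 0 and the size-1 base case is level 5 (the tree spans levels 0 through 5, i.e. 6 levels counting the root), so the depth is the number of divisions: log_2(32) = 5

The recursion tree depth is log_2(32) = 5. At each level, the problem size is divided by 2, so it takes 5 divisions to reduce to a base case of size 1. The algorithm makes 1 recursive call at each level.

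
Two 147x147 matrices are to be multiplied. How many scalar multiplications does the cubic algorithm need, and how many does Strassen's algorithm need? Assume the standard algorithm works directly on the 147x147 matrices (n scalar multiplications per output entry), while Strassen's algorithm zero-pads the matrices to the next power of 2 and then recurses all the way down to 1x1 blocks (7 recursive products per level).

Matrix multiplication for 147x147 matrices:

Strassen's algorithm requires power-of-2 dimensions. Pad 147x147 to 256x256 (next power of 2).

Standard algorithm: 147^3 = 3176523 multiplications
Strassen's algorithm: 7^(log2(256)) = 7^8 = 5764801 multiplications
Difference: 3176523 - 5764801 = -2588278 (Strassen uses MORE here due to padding overhead — for small or just-over-power-of-2 n, padding can outweigh the per-level savings)

Standard: 3176523 multiplications (147^3). Strassen: 5764801 multiplications (7^8, after padding to 256x256). Strassen reduces 8 recursive multiplications to 7 at each level.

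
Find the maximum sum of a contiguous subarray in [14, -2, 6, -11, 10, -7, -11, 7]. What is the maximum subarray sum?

Using Kadane's algorithm on [14, -2, 6, -11, 10, -7, -11, 7]:

Scanning through the array:
Position 1 (value -2): max_ending_here = 12, max_so_far = 14
Position 2 (value 6): max_ending_here = 18, max_so_far = 18
Position 3 (value -11): max_ending_here = 7, max_so_far = 18
Position 4 (value 10): max_ending_here = 17, max_so_far = 18
Position 5 (value -7): max_ending_here = 10, max_so_far = 18
Position 6 (value -11): max_ending_here = -1, max_so_far = 18
Position 7 (value 7): max_ending_here = 7, max_so_far = 18

Maximum subarray: [14, -2, 6]
Maximum sum: 18

The maximum subarray is [14, -2, 6] with sum 18. This subarray runs from index 0 to index 2.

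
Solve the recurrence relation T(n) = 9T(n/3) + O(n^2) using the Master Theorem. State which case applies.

Master Theorem for T(n) = 9T(n/3) + O(n^2):

a = 9, b = 3, c = 2
log_b(a) = log_3(9) = 2.0000

Case 2: c = 2 = log_3(9) = 2.0000
T(n) = O(n^2 log n) = O(n^2 log n)

For T(n) = 9T(n/3) + O(n^2): log_3(9) = 2.0000. This is Case 2 of the Master Theorem (c = log_b(a), equal work at all levels), giving O(n^2 log n).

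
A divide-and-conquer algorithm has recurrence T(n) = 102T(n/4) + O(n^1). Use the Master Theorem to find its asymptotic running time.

Master Theorem for T(n) = 102T(n/4) + O(n^1):

a = 102, b = 4, c = 1
log_b(a) = log_4(102) = 3.3362

Case 1: c = 1 < log_4(102) = 3.3362
T(n) = O(n^(log_4 102))

For T(n) = 102T(n/4) + O(n^1): log_4(102) = 3.3362. This is Case 1 of the Master Theorem (c < log_b(a), work dominated by leaves), giving O(n^(log_4 102)).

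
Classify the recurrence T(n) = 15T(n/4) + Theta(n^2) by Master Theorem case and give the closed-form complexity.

Master Theorem for T(n) = 15T(n/4) + O(n^2):

a = 15, b = 4, c = 2
log_b(a) = log_4(15) = 1.9534

Case 3: c = 2 > log_4(15) = 1.9534
T(n) = O(n^2) = O(n^2)

For T(n) = 15T(n/4) + O(n^2): log_4(15) = 1.9534. This is Case 3 of the Master Theorem (c > log_b(a), work dominated by root), giving O(n^2).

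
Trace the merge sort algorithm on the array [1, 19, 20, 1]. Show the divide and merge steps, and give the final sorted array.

Merge sort trace:

Split: [1, 19, 20, 1] -> [1, 19] and [20, 1]
  Split: [1, 19] -> [1] and [19]
  Merge: [1] + [19] -> [1, 19]
  Split: [20, 1] -> [20] and [1]
  Merge: [20] + [1] -> [1, 20]
Merge: [1, 19] + [1, 20] -> [1, 1, 19, 20]

Final sorted array: [1, 1, 19, 20]

The merge sort proceeds by recursively splitting the array and merging sorted halves.
After all merges, the sorted array is [1, 1, 19, 20].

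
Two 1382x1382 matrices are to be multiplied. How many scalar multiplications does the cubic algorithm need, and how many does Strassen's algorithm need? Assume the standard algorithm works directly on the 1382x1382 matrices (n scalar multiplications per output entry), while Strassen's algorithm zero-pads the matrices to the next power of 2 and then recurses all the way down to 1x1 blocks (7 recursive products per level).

Matrix multiplication for 1382x1382 matrices:

Strassen's algorithm requires power-of-2 dimensions. Pad 1382x1382 to 2048x2048 (next power of 2).

Standard algorithm: 1382^3 = 2639514968 multiplications
Strassen's algorithm: 7^(log2(2048)) = 7^11 = 1977326743 multiplications
Savings: 2639514968 - 1977326743 = 662188225 multiplications

Standard: 2639514968 multiplications (1382^3). Strassen: 1977326743 multiplications (7^11, after padding to 2048x2048). Strassen reduces 8 recursive multiplications to 7 at each level.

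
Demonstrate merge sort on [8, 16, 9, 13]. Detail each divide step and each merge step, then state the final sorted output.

Merge sort trace:

Split: [8, 16, 9, 13] -> [8, 16] and [9, 13]
  Split: [8, 16] -> [8] and [16]
  Merge: [8] + [16] -> [8, 16]
  Split: [9, 13] -> [9] and [13]
  Merge: [9] + [13] -> [9, 13]
Merge: [8, 16] + [9, 13] -> [8, 9, 13, 16]

Final sorted array: [8, 9, 13, 16]

The merge sort proceeds by recursively splitting the array and merging sorted halves.
After all merges, the sorted array is [8, 9, 13, 16].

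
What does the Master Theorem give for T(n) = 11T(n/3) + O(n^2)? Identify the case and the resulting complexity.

Master Theorem for T(n) = 11T(n/3) + O(n^2):

a = 11, b = 3, c = 2
log_b(a) = log_3(11) = 2.1827

Case 1: c = 2 < log_3(11) = 2.1827
T(n) = O(n^(log_3 11))

For T(n) = 11T(n/3) + O(n^2): log_3(11) = 2.1827. This is Case 1 of the Master Theorem (c < log_b(a), work dominated by leaves), giving O(n^(log_3 11)).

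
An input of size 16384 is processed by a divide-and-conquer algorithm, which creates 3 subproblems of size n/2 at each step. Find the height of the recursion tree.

For divide and conquer with division factor 2:

Problem sizes at each level:
Level 0: 16384
Level 1: 8192
Level 2: 4096
Level 3: 2048
Level 4: 1024
Level 5: 512
Level 6: 256
Level 7: 128
Level 8: 64
Level 9: 32
Level 10: 16
Level 11: 8
Level 12: 4
Level 13: 2
Level 14: 1

The root is level 0 and the size-1 base case is level 14 (the tree spans levels 0 through 14, i.e. 15 levels counting the root), so the depth is the number of divisions: log_2(16384) = 14

The recursion tree depth is log_2(16384) = 14. At each level, the problem size is divided by 2, so it takes 14 divisions to reduce to a base case of size 1. The algorithm makes 3 recursive calls at each level.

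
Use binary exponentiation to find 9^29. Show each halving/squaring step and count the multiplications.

Computing 9^29 by squaring (build up from 9^1; each line after the first costs one multiplication):

9^1 = 9
9^2 = (9^1)^2 = 9^2 = 81
9^3 = 9 * 9^2 = 9 * 81 = 729
9^6 = (9^3)^2 = 729^2 = 531441
9^7 = 9 * 9^6 = 9 * 531441 = 4782969
9^14 = (9^7)^2 = 4782969^2 = 22876792454961
9^28 = (9^14)^2 = 22876792454961^2 = 523347633027360537213511521
9^29 = 9 * 9^28 = 9 * 523347633027360537213511521 = 4710128697246244834921603689

Result: 4710128697246244834921603689
Multiplications needed: 7 (7 lines after 9^1)

9^29 = 4710128697246244834921603689. Using exponentiation by squaring, this requires 7 multiplications. The key idea: if the exponent is even, square the half-power; if odd, multiply by the base once.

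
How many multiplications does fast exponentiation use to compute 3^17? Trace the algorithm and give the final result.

Computing 3^17 by squaring (build up from 3^1; each line after the first costs one multiplication):

3^1 = 3
3^2 = (3^1)^2 = 3^2 = 9
3^4 = (3^2)^2 = 9^2 = 81
3^8 = (3^4)^2 = 81^2 = 6561
3^16 = (3^8)^2 = 6561^2 = 43046721
3^17 = 3 * 3^16 = 3 * 43046721 = 129140163

Result: 129140163
Multiplications needed: 5 (5 lines after 3^1)

3^17 = 129140163. Using exponentiation by squaring, this requires 5 multiplications. The key idea: if the exponent is even, square the half-power; if odd, multiply by the base once.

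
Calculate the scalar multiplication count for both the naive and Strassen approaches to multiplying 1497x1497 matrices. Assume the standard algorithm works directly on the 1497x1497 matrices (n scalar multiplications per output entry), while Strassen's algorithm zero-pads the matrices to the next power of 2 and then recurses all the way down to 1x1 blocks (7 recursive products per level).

Matrix multiplication for 1497x1497 matrices:

Strassen's algorithm requires power-of-2 dimensions. Pad 1497x1497 to 2048x2048 (next power of 2).

Standard algorithm: 1497^3 = 3354790473 multiplications
Strassen's algorithm: 7^(log2(2048)) = 7^11 = 1977326743 multiplications
Savings: 3354790473 - 1977326743 = 1377463730 multiplications

Standard: 3354790473 multiplications (1497^3). Strassen: 1977326743 multiplications (7^11, after padding to 2048x2048). Strassen reduces 8 recursive multiplications to 7 at each level.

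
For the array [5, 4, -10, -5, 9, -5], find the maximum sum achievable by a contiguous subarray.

Using Kadane's algorithm on [5, 4, -10, -5, 9, -5]:

Scanning through the array:
Position 1 (value 4): max_ending_here = 9, max_so_far = 9
Position 2 (value -10): max_ending_here = -1, max_so_far = 9
Position 3 (value -5): max_ending_here = -5, max_so_far = 9
Position 4 (value 9): max_ending_here = 9, max_so_far = 9
Position 5 (value -5): max_ending_here = 4, max_so_far = 9

Maximum subarray: [5, 4]
Maximum sum: 9

The maximum subarray is [5, 4] with sum 9. This subarray runs from index 0 to index 1.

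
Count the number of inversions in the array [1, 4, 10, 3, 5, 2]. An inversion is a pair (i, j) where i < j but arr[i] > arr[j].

Finding inversions in [1, 4, 10, 3, 5, 2]:

(1, 3): arr[1]=4 > arr[3]=3
(1, 5): arr[1]=4 > arr[5]=2
(2, 3): arr[2]=10 > arr[3]=3
(2, 4): arr[2]=10 > arr[4]=5
(2, 5): arr[2]=10 > arr[5]=2
(3, 5): arr[3]=3 > arr[5]=2
(4, 5): arr[4]=5 > arr[5]=2

Total inversions: 7

The array has 7 inversion(s): (1,3), (1,5), (2,3), (2,4), (2,5), (3,5), (4,5). Each pair (i,j) satisfies i < j and arr[i] > arr[j].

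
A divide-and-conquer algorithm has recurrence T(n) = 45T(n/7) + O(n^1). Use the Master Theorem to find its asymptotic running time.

Master Theorem for T(n) = 45T(n/7) + O(n^1):

a = 45, b = 7, c = 1
log_b(a) = log_7(45) = 1.9562

Case 1: c = 1 < log_7(45) = 1.9562
T(n) = O(n^(log_7 45))

For T(n) = 45T(n/7) + O(n^1): log_7(45) = 1.9562. This is Case 1 of the Master Theorem (c < log_b(a), work dominated by leaves), giving O(n^(log_7 45)).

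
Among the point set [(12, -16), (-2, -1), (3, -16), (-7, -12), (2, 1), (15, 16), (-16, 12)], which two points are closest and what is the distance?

Computing all pairwise distances among 7 points:

d((12, -16), (-2, -1)) = 20.5183
d((12, -16), (3, -16)) = 9.0
d((12, -16), (-7, -12)) = 19.4165
d((12, -16), (2, 1)) = 19.7231
d((12, -16), (15, 16)) = 32.1403
d((12, -16), (-16, 12)) = 39.598
d((-2, -1), (3, -16)) = 15.8114
d((-2, -1), (-7, -12)) = 12.083
d((-2, -1), (2, 1)) = 4.4721 <-- minimum
d((-2, -1), (15, 16)) = 24.0416
d((-2, -1), (-16, 12)) = 19.105
d((3, -16), (-7, -12)) = 10.7703
d((3, -16), (2, 1)) = 17.0294
d((3, -16), (15, 16)) = 34.176
d((3, -16), (-16, 12)) = 33.8378
d((-7, -12), (2, 1)) = 15.8114
d((-7, -12), (15, 16)) = 35.609
d((-7, -12), (-16, 12)) = 25.632
d((2, 1), (15, 16)) = 19.8494
d((2, 1), (-16, 12)) = 21.095
d((15, 16), (-16, 12)) = 31.257

Closest pair: (-2, -1) and (2, 1) with distance 4.4721

The closest pair is (-2, -1) and (2, 1) with Euclidean distance 4.4721. For 7 points, brute-force pairwise comparison is shown above. For large n, the divide-and-conquer algorithm (sort by x, recurse on halves, check the dividing strip) achieves O(n log n).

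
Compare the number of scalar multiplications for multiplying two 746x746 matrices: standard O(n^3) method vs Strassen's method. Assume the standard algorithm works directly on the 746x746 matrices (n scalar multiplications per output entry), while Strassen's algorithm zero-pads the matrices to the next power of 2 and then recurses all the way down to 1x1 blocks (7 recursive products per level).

Matrix multiplication for 746x746 matrices:

Strassen's algorithm requires power-of-2 dimensions. Pad 746x746 to 1024x1024 (next power of 2).

Standard algorithm: 746^3 = 415160936 multiplications
Strassen's algorithm: 7^(log2(1024)) = 7^10 = 282475249 multiplications
Savings: 415160936 - 282475249 = 132685687 multiplications

Standard: 415160936 multiplications (746^3). Strassen: 282475249 multiplications (7^10, after padding to 1024x1024). Strassen reduces 8 recursive multiplications to 7 at each level.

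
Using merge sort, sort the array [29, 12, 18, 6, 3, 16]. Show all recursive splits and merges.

Merge sort trace:

Split: [29, 12, 18, 6, 3, 16] -> [29, 12, 18] and [6, 3, 16]
  Split: [29, 12, 18] -> [29] and [12, 18]
    Split: [12, 18] -> [12] and [18]
    Merge: [12] + [18] -> [12, 18]
  Merge: [29] + [12, 18] -> [12, 18, 29]
  Split: [6, 3, 16] -> [6] and [3, 16]
    Split: [3, 16] -> [3] and [16]
    Merge: [3] + [16] -> [3, 16]
  Merge: [6] + [3, 16] -> [3, 6, 16]
Merge: [12, 18, 29] + [3, 6, 16] -> [3, 6, 12, 16, 18, 29]

Final sorted array: [3, 6, 12, 16, 18, 29]

The merge sort proceeds by recursively splitting the array and merging sorted halves.
After all merges, the sorted array is [3, 6, 12, 16, 18, 29].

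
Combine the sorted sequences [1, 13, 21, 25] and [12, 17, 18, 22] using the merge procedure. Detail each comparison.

Merging process:

Compare 1 vs 12: take 1 from left. Merged: [1]
Compare 13 vs 12: take 12 from right. Merged: [1, 12]
Compare 13 vs 17: take 13 from left. Merged: [1, 12, 13]
Compare 21 vs 17: take 17 from right. Merged: [1, 12, 13, 17]
Compare 21 vs 18: take 18 from right. Merged: [1, 12, 13, 17, 18]
Compare 21 vs 22: take 21 from left. Merged: [1, 12, 13, 17, 18, 21]
Compare 25 vs 22: take 22 from right. Merged: [1, 12, 13, 17, 18, 21, 22]
Append remaining from left: [25]. Merged: [1, 12, 13, 17, 18, 21, 22, 25]

Final merged array: [1, 12, 13, 17, 18, 21, 22, 25]
Total comparisons: 7

The merged array is [1, 12, 13, 17, 18, 21, 22, 25], requiring 7 comparisons. The merge step runs in O(n) time where n is the total number of elements.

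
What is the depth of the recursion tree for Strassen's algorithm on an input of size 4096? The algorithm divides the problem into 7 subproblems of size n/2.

For divide and conquer with division factor 2:

Problem sizes at each level:
Level 0: 4096
Level 1: 2048
Level 2: 1024
Level 3: 512
Level 4: 256
Level 5: 128
Level 6: 64
Level 7: 32
Level 8: 16
Level 9: 8
Level 10: 4
Level 11: 2
Level 12: 1

The root is level 0 and the size-1 base case is level 12 (the tree spans levels 0 through 12, i.e. 13 levels counting the root), so the depth is the number of divisions: log_2(4096) = 12

The recursion tree depth is log_2(4096) = 12. At each level, the problem size is divided by 2, so it takes 12 divisions to reduce to a base case of size 1. The algorithm makes 7 recursive calls at each level.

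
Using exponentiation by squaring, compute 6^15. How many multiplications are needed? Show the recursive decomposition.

Computing 6^15 by squaring (build up from 6^1; each line after the first costs one multiplication):

6^1 = 6
6^2 = (6^1)^2 = 6^2 = 36
6^3 = 6 * 6^2 = 6 * 36 = 216
6^6 = (6^3)^2 = 216^2 = 46656
6^7 = 6 * 6^6 = 6 * 46656 = 279936
6^14 = (6^7)^2 = 279936^2 = 78364164096
6^15 = 6 * 6^14 = 6 * 78364164096 = 470184984576

Result: 470184984576
Multiplications needed: 6 (6 lines after 6^1)

6^15 = 470184984576. Using exponentiation by squaring, this requires 6 multiplications. The key idea: if the exponent is even, square the half-power; if odd, multiply by the base once.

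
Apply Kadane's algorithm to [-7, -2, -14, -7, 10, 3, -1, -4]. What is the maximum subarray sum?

Using Kadane's algorithm on [-7, -2, -14, -7, 10, 3, -1, -4]:

Scanning through the array:
Position 1 (value -2): max_ending_here = -2, max_so_far = -2
Position 2 (value -14): max_ending_here = -14, max_so_far = -2
Position 3 (value -7): max_ending_here = -7, max_so_far = -2
Position 4 (value 10): max_ending_here = 10, max_so_far = 10
Position 5 (value 3): max_ending_here = 13, max_so_far = 13
Position 6 (value -1): max_ending_here = 12, max_so_far = 13
Position 7 (value -4): max_ending_here = 8, max_so_far = 13

Maximum subarray: [10, 3]
Maximum sum: 13

The maximum subarray is [10, 3] with sum 13. This subarray runs from index 4 to index 5.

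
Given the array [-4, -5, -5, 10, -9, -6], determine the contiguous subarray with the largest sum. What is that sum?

Using Kadane's algorithm on [-4, -5, -5, 10, -9, -6]:

Scanning through the array:
Position 1 (value -5): max_ending_here = -5, max_so_far = -4
Position 2 (value -5): max_ending_here = -5, max_so_far = -4
Position 3 (value 10): max_ending_here = 10, max_so_far = 10
Position 4 (value -9): max_ending_here = 1, max_so_far = 10
Position 5 (value -6): max_ending_here = -5, max_so_far = 10

Maximum subarray: [10]
Maximum sum: 10

The maximum subarray is [10] with sum 10. This subarray runs from index 3 to index 3.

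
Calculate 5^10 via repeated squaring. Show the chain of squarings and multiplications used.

Computing 5^10 by squaring (build up from 5^1; each line after the first costs one multiplication):

5^1 = 5
5^2 = (5^1)^2 = 5^2 = 25
5^4 = (5^2)^2 = 25^2 = 625
5^5 = 5 * 5^4 = 5 * 625 = 3125
5^10 = (5^5)^2 = 3125^2 = 9765625

Result: 9765625
Multiplications needed: 4 (4 lines after 5^1)

5^10 = 9765625. Using exponentiation by squaring, this requires 4 multiplications. The key idea: if the exponent is even, square the half-power; if odd, multiply by the base once.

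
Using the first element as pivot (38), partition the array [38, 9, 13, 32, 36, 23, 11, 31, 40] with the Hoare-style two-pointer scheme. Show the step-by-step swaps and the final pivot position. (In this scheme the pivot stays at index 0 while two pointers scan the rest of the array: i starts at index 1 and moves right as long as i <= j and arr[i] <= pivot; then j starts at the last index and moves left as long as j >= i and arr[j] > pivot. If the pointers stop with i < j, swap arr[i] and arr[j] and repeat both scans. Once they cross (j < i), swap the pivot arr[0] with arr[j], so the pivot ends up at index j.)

Hoare-style two-pointer partition with pivot = 38:

Initial array: [38, 9, 13, 32, 36, 23, 11, 31, 40]

Pointers start at i = 1, j = 8.
i ends at 8, j ends at 7: the pointers have crossed (j < i), so scanning stops.

Swap pivot arr[0] with arr[7] to place pivot at position 7: [31, 9, 13, 32, 36, 23, 11, 38, 40]
Pivot position: 7

After partitioning with pivot 38, the array becomes [31, 9, 13, 32, 36, 23, 11, 38, 40]. The pivot is placed at index 7. All elements to the left of the pivot are <= 38, and all elements to the right are > 38.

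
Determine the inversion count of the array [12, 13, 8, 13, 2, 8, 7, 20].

Finding inversions in [12, 13, 8, 13, 2, 8, 7, 20]:

(0, 2): arr[0]=12 > arr[2]=8
(0, 4): arr[0]=12 > arr[4]=2
(0, 5): arr[0]=12 > arr[5]=8
(0, 6): arr[0]=12 > arr[6]=7
(1, 2): arr[1]=13 > arr[2]=8
(1, 4): arr[1]=13 > arr[4]=2
(1, 5): arr[1]=13 > arr[5]=8
(1, 6): arr[1]=13 > arr[6]=7
(2, 4): arr[2]=8 > arr[4]=2
(2, 6): arr[2]=8 > arr[6]=7
(3, 4): arr[3]=13 > arr[4]=2
(3, 5): arr[3]=13 > arr[5]=8
(3, 6): arr[3]=13 > arr[6]=7
(5, 6): arr[5]=8 > arr[6]=7

Total inversions: 14

The array has 14 inversion(s): (0,2), (0,4), (0,5), (0,6), (1,2), (1,4), (1,5), (1,6), (2,4), (2,6), (3,4), (3,5), (3,6), (5,6). Each pair (i,j) satisfies i < j and arr[i] > arr[j].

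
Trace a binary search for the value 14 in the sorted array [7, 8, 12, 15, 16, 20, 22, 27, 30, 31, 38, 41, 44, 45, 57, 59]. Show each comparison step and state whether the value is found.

Binary search for 14 in [7, 8, 12, 15, 16, 20, 22, 27, 30, 31, 38, 41, 44, 45, 57, 59]:

lo=0, hi=15, mid=7, arr[mid]=27 -> 27 > 14, search left half
lo=0, hi=6, mid=3, arr[mid]=15 -> 15 > 14, search left half
lo=0, hi=2, mid=1, arr[mid]=8 -> 8 < 14, search right half
lo=2, hi=2, mid=2, arr[mid]=12 -> 12 < 14, search right half
lo=3 > hi=2, target 14 not found

Binary search determines that 14 is not in the array after 4 comparisons. The search space was exhausted without finding the target.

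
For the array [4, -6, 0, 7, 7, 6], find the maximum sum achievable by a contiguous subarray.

Using Kadane's algorithm on [4, -6, 0, 7, 7, 6]:

Scanning through the array:
Position 1 (value -6): max_ending_here = -2, max_so_far = 4
Position 2 (value 0): max_ending_here = 0, max_so_far = 4
Position 3 (value 7): max_ending_here = 7, max_so_far = 7
Position 4 (value 7): max_ending_here = 14, max_so_far = 14
Position 5 (value 6): max_ending_here = 20, max_so_far = 20

Maximum subarray: [0, 7, 7, 6]
Maximum sum: 20

The maximum subarray is [0, 7, 7, 6] with sum 20. This subarray runs from index 2 to index 5.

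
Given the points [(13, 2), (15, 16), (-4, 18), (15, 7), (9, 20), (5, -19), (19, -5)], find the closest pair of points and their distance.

Computing all pairwise distances among 7 points:

d((13, 2), (15, 16)) = 14.1421
d((13, 2), (-4, 18)) = 23.3452
d((13, 2), (15, 7)) = 5.3852 <-- minimum
d((13, 2), (9, 20)) = 18.4391
d((13, 2), (5, -19)) = 22.4722
d((13, 2), (19, -5)) = 9.2195
d((15, 16), (-4, 18)) = 19.105
d((15, 16), (15, 7)) = 9.0
d((15, 16), (9, 20)) = 7.2111
d((15, 16), (5, -19)) = 36.4005
d((15, 16), (19, -5)) = 21.3776
d((-4, 18), (15, 7)) = 21.9545
d((-4, 18), (9, 20)) = 13.1529
d((-4, 18), (5, -19)) = 38.0789
d((-4, 18), (19, -5)) = 32.5269
d((15, 7), (9, 20)) = 14.3178
d((15, 7), (5, -19)) = 27.8568
d((15, 7), (19, -5)) = 12.6491
d((9, 20), (5, -19)) = 39.2046
d((9, 20), (19, -5)) = 26.9258
d((5, -19), (19, -5)) = 19.799

Closest pair: (13, 2) and (15, 7) with distance 5.3852

The closest pair is (13, 2) and (15, 7) with Euclidean distance 5.3852. For 7 points, brute-force pairwise comparison is shown above. For large n, the divide-and-conquer algorithm (sort by x, recurse on halves, check the dividing strip) achieves O(n log n).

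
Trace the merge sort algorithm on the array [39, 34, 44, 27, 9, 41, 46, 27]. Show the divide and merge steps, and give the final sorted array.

Merge sort trace:

Split: [39, 34, 44, 27, 9, 41, 46, 27] -> [39, 34, 44, 27] and [9, 41, 46, 27]
  Split: [39, 34, 44, 27] -> [39, 34] and [44, 27]
    Split: [39, 34] -> [39] and [34]
    Merge: [39] + [34] -> [34, 39]
    Split: [44, 27] -> [44] and [27]
    Merge: [44] + [27] -> [27, 44]
  Merge: [34, 39] + [27, 44] -> [27, 34, 39, 44]
  Split: [9, 41, 46, 27] -> [9, 41] and [46, 27]
    Split: [9, 41] -> [9] and [41]
    Merge: [9] + [41] -> [9, 41]
    Split: [46, 27] -> [46] and [27]
    Merge: [46] + [27] -> [27, 46]
  Merge: [9, 41] + [27, 46] -> [9, 27, 41, 46]
Merge: [27, 34, 39, 44] + [9, 27, 41, 46] -> [9, 27, 27, 34, 39, 41, 44, 46]

Final sorted array: [9, 27, 27, 34, 39, 41, 44, 46]

The merge sort proceeds by recursively splitting the array and merging sorted halves.
After all merges, the sorted array is [9, 27, 27, 34, 39, 41, 44, 46].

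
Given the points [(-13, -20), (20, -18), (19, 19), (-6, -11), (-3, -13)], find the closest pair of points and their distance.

Computing all pairwise distances among 5 points:

d((-13, -20), (20, -18)) = 33.0606
d((-13, -20), (19, 19)) = 50.448
d((-13, -20), (-6, -11)) = 11.4018
d((-13, -20), (-3, -13)) = 12.2066
d((20, -18), (19, 19)) = 37.0135
d((20, -18), (-6, -11)) = 26.9258
d((20, -18), (-3, -13)) = 23.5372
d((19, 19), (-6, -11)) = 39.0512
d((19, 19), (-3, -13)) = 38.833
d((-6, -11), (-3, -13)) = 3.6056 <-- minimum

Closest pair: (-6, -11) and (-3, -13) with distance 3.6056

The closest pair is (-6, -11) and (-3, -13) with Euclidean distance 3.6056. For 5 points, brute-force pairwise comparison is shown above. For large n, the divide-and-conquer algorithm (sort by x, recurse on halves, check the dividing strip) achieves O(n log n).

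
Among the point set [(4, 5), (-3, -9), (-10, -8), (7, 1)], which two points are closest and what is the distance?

Computing all pairwise distances among 4 points:

d((4, 5), (-3, -9)) = 15.6525
d((4, 5), (-10, -8)) = 19.105
d((4, 5), (7, 1)) = 5.0 <-- minimum
d((-3, -9), (-10, -8)) = 7.0711
d((-3, -9), (7, 1)) = 14.1421
d((-10, -8), (7, 1)) = 19.2354

Closest pair: (4, 5) and (7, 1) with distance 5.0

The closest pair is (4, 5) and (7, 1) with Euclidean distance 5.0. For 4 points, brute-force pairwise comparison is shown above. For large n, the divide-and-conquer algorithm (sort by x, recurse on halves, check the dividing strip) achieves O(n log n).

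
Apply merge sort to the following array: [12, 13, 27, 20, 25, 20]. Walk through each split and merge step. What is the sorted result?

Merge sort trace:

Split: [12, 13, 27, 20, 25, 20] -> [12, 13, 27] and [20, 25, 20]
  Split: [12, 13, 27] -> [12] and [13, 27]
    Split: [13, 27] -> [13] and [27]
    Merge: [13] + [27] -> [13, 27]
  Merge: [12] + [13, 27] -> [12, 13, 27]
  Split: [20, 25, 20] -> [20] and [25, 20]
    Split: [25, 20] -> [25] and [20]
    Merge: [25] + [20] -> [20, 25]
  Merge: [20] + [20, 25] -> [20, 20, 25]
Merge: [12, 13, 27] + [20, 20, 25] -> [12, 13, 20, 20, 25, 27]

Final sorted array: [12, 13, 20, 20, 25, 27]

The merge sort proceeds by recursively splitting the array and merging sorted halves.
After all merges, the sorted array is [12, 13, 20, 20, 25, 27].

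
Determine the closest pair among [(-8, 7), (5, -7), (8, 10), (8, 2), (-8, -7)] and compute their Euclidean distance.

Computing all pairwise distances among 5 points:

d((-8, 7), (5, -7)) = 19.105
d((-8, 7), (8, 10)) = 16.2788
d((-8, 7), (8, 2)) = 16.7631
d((-8, 7), (-8, -7)) = 14.0
d((5, -7), (8, 10)) = 17.2627
d((5, -7), (8, 2)) = 9.4868
d((5, -7), (-8, -7)) = 13.0
d((8, 10), (8, 2)) = 8.0 <-- minimum
d((8, 10), (-8, -7)) = 23.3452
d((8, 2), (-8, -7)) = 18.3576

Closest pair: (8, 10) and (8, 2) with distance 8.0

The closest pair is (8, 10) and (8, 2) with Euclidean distance 8.0. For 5 points, brute-force pairwise comparison is shown above. For large n, the divide-and-conquer algorithm (sort by x, recurse on halves, check the dividing strip) achieves O(n log n).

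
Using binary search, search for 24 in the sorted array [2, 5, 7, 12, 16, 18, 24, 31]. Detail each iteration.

Binary search for 24 in [2, 5, 7, 12, 16, 18, 24, 31]:

lo=0, hi=7, mid=3, arr[mid]=12 -> 12 < 24, search right half
lo=4, hi=7, mid=5, arr[mid]=18 -> 18 < 24, search right half
lo=6, hi=7, mid=6, arr[mid]=24 -> Found target at index 6!

Binary search finds 24 at index 6 after 3 comparisons. The search repeatedly halves the search space by comparing with the middle element.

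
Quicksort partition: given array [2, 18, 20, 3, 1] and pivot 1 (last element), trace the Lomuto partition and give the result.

Lomuto partition with pivot = 1:

Initial array: [2, 18, 20, 3, 1]

arr[0]=2 > 1: no swap
arr[1]=18 > 1: no swap
arr[2]=20 > 1: no swap
arr[3]=3 > 1: no swap

Place pivot at position 0: [1, 18, 20, 3, 2]
Pivot position: 0

After partitioning with pivot 1, the array becomes [1, 18, 20, 3, 2]. The pivot is placed at index 0. All elements to the left of the pivot are <= 1, and all elements to the right are > 1.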